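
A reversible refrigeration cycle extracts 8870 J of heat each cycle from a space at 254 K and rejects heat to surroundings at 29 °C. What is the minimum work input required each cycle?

W_in ≈ 1680 J

T_H = 29 °C → 29 + 273.15 = 302.15 K.
COP_R = T_C/(T_H − T_C) = 254.00/48.15 = 5.2752.
W = Q_C/COP_R = 8870/5.2752 = 1680 J.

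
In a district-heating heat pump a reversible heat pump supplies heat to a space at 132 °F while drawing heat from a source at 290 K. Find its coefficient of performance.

COP_HP ≈ 8.492

T_H = 132 °F → (132 − 32) × 5/9 = 55.56 °C = 328.71 K.
For a reversible heat pump, COP_HP = T_H/(T_H − T_C) = 328.71/(328.71 − 290.00) = 8.492.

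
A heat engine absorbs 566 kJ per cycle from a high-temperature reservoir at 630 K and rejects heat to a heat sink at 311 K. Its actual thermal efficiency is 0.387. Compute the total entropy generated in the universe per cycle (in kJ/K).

W = η·Q_H = 0.387 × 566 = 219.0 kJ, so Q_C = Q_H − W = 347.0 kJ.
The hot reservoir loses entropy Q_H/T_H = 566/630.00 = 0.8984 kJ/K; the cold reservoir gains Q_C/T_C = 347.0/311.00 = 1.116 kJ/K.
ΔS_univ = −Q_H/T_H + Q_C/T_C = 0.217 kJ/K (> 0, since η = 0.387 < η_Carnot = 0.506).

ΔS_univ ≈ 0.217 kJ/K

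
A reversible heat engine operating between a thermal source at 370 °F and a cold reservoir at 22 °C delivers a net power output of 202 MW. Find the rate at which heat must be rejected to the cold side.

Q̇_C ≈ 360 MW

T_H = 370 °F → (370 − 32) × 5/9 = 187.78 °C = 460.93 K.
T_C = 22 °C → 22 + 273.15 = 295.15 K.
Since the cycle is reversible, η = 1 − T_C/T_H = 1 − 295.15/460.93 = 0.3597.
Since Q_C/Q_H = T_C/T_H and Q_H = W/η, Q_C = W·T_C/(T_H − T_C) = 202 × 295.15/165.78 = 360 MW.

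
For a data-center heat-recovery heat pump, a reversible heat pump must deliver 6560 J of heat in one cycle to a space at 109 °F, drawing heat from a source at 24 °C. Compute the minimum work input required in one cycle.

T_H = 109 °F → (109 − 32) × 5/9 = 42.78 °C = 315.93 K.
T_C = 24 °C → 24 + 273.15 = 297.15 K.
COP_HP = T_H/(T_H − T_C) = 315.93/18.78 = 16.8246.
W = Q_H/COP_HP = 6560/16.8246 = 390 J.

W_in ≈ 390 J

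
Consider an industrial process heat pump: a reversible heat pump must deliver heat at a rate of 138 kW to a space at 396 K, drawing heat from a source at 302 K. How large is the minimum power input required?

Ẇ_in ≈ 32.8 kW

The Carnot heat-pump COP is COP_HP = T_H/(T_H − T_C) = 396.00/94.00 = 4.2128.
W = Q_H/COP_HP = 138/4.2128 = 32.8 kW.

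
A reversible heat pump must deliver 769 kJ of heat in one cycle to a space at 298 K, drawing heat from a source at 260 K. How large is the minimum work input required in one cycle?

Reversible heating COP: COP_HP = T_H/(T_H − T_C) = 298.00/38.00 = 7.8421.
W = Q_H/COP_HP = 769/7.8421 = 98.1 kJ.

W_in ≈ 98.1 kJ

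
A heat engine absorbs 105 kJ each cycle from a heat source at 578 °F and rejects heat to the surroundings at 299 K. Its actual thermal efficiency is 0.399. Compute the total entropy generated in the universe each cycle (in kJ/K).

ΔS_univ ≈ 0.02891 kJ/K

T_H = 578 °F → (578 − 32) × 5/9 = 303.33 °C = 576.48 K.
W = η·Q_H = 0.399 × 105 = 41.90 kJ, so Q_C = Q_H − W = 63.10 kJ.
Entropy balance on the reservoirs: −Q_H/T_H = -0.1821 kJ/K, +Q_C/T_C = 0.2111 kJ/K.
ΔS_univ = −Q_H/T_H + Q_C/T_C = 0.02891 kJ/K (> 0, since η = 0.399 < η_Carnot = 0.481).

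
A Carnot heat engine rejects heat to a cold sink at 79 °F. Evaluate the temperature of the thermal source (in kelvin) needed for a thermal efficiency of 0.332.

T_H ≈ 448 K

T_C = 79 °F → (79 − 32) × 5/9 = 26.11 °C = 299.26 K.
From η = 1 − T_C/T_H, solving for T_H gives T_H = T_C/(1 − η) = 299.26/(1 − 0.332) = 448 K.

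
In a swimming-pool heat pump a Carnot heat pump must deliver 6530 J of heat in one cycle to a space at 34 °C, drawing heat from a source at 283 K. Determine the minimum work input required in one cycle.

T_H = 34 °C → 34 + 273.15 = 307.15 K.
COP_HP = T_H/(T_H − T_C) = 307.15/24.15 = 12.7184.
W = Q_H/COP_HP = 6530/12.7184 = 513.4 J.

W_in ≈ 513.4 J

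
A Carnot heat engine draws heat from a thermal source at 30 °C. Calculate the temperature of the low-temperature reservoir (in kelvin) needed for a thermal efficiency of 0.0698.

T_C ≈ 282 K

T_H = 30 °C → 30 + 273.15 = 303.15 K.
From η = 1 − T_C/T_H, T_C = T_H·(1 − η) = 303.15 × (1 − 0.0698) = 282 K.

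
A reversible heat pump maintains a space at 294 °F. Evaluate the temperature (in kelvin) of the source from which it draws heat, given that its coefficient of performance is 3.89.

T_C ≈ 311 K

T_H = 294 °F → (294 − 32) × 5/9 = 145.56 °C = 418.71 K.
COP_HP = T_H/(T_H − T_C) ⇒ T_C = T_H·(COP_HP − 1)/COP_HP = 418.71 × (3.89 − 1)/3.89 = 311 K.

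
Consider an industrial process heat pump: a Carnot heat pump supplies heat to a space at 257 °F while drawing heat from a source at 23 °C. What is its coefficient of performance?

COP_HP ≈ 3.903

T_H = 257 °F → (257 − 32) × 5/9 = 125.00 °C = 398.15 K.
T_C = 23 °C → 23 + 273.15 = 296.15 K.
For a reversible heat pump, COP_HP = T_H/(T_H − T_C) = 398.15/(398.15 − 296.15) = 3.903.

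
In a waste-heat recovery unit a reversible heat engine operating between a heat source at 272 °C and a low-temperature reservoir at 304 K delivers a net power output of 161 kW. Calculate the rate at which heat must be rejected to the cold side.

T_H = 272 °C → 272 + 273.15 = 545.15 K.
Since the cycle is reversible, η = 1 − T_C/T_H = 1 − 304.00/545.15 = 0.4424.
Since Q_C/Q_H = T_C/T_H and Q_H = W/η, Q_C = W·T_C/(T_H − T_C) = 161 × 304.00/241.15 = 203 kW.

Q̇_C ≈ 203 kW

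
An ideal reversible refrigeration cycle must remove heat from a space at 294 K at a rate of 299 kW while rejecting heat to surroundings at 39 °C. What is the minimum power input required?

T_H = 39 °C → 39 + 273.15 = 312.15 K.
COP_R = T_C/(T_H − T_C) = 294.00/18.15 = 16.1983.
W = Q_C/COP_R = 299/16.1983 = 18.5 kW.

Ẇ_in ≈ 18.5 kW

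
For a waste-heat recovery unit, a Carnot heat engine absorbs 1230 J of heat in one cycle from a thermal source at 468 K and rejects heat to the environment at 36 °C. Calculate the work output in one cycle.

T_C = 36 °C → 36 + 273.15 = 309.15 K.
The Carnot efficiency is η = 1 − T_C/T_H = 1 − 309.15/468.00 = 0.3394.
W = η·Q_H = 0.3394 × 1230 = 417 J.

W ≈ 417 J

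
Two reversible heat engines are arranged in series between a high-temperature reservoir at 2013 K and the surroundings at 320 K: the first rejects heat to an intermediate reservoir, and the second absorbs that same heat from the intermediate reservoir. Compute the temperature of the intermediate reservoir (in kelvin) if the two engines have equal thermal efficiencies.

T_m ≈ 802.6 K

Equal efficiencies require 1 − T_m/T_H = 1 − T_C/T_m, i.e. T_m/T_H = T_C/T_m, so T_m = √(T_H·T_C) = √(2013.00 × 320.00) = 802.6 K.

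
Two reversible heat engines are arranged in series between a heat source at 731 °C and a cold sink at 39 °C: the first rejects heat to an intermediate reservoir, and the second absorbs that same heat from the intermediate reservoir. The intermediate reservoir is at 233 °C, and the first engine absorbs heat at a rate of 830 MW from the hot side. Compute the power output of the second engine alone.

T_H = 731 °C → 731 + 273.15 = 1004.15 K.
T_C = 39 °C → 39 + 273.15 = 312.15 K.
T_m = 233 °C → 233 + 273.15 = 506.15 K.
Heat entering the second stage: Q_m = Q_H·(T_m/T_H) = 830 × 506.15/1004.15 = 418.4 MW.
Second-stage efficiency η₂ = 1 − T_C/T_m = 1 − 312.15/506.15 = 0.3833, so W₂ = η₂·Q_m = 160.4 MW.

Ẇ₂ ≈ 160.4 MW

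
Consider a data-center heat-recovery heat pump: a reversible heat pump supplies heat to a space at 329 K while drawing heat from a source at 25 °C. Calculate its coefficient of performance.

COP_HP ≈ 10.7

T_C = 25 °C → 25 + 273.15 = 298.15 K.
For a reversible heat pump, COP_HP = T_H/(T_H − T_C) = 329.00/(329.00 − 298.15) = 10.7.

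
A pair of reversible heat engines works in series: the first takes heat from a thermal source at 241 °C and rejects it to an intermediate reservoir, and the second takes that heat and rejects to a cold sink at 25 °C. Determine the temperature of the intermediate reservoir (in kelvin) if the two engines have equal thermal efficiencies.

T_H = 241 °C → 241 + 273.15 = 514.15 K.
T_C = 25 °C → 25 + 273.15 = 298.15 K.
Equal efficiencies require 1 − T_m/T_H = 1 − T_C/T_m, i.e. T_m/T_H = T_C/T_m, so T_m = √(T_H·T_C) = √(514.15 × 298.15) = 392 K.

T_m ≈ 392 K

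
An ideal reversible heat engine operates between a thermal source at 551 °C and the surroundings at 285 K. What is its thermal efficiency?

T_H = 551 °C → 551 + 273.15 = 824.15 K.
For a reversible engine, η = 1 − T_C/T_H = 1 − 285.00/824.15 = 0.654.

η ≈ 0.654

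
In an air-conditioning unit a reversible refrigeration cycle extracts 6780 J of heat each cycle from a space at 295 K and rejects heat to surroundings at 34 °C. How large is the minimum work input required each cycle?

W_in ≈ 279.2 J

T_H = 34 °C → 34 + 273.15 = 307.15 K.
The reversible coefficient of performance is COP_R = T_C/(T_H − T_C) = 295.00/12.15 = 24.2798.
W = Q_C/COP_R = 6780/24.2798 = 279.2 J.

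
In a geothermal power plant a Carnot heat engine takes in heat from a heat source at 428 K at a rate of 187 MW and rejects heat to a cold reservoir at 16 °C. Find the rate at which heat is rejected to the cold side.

T_C = 16 °C → 16 + 273.15 = 289.15 K.
Carnot efficiency: η = 1 − T_C/T_H = 1 − 289.15/428.00 = 0.3244.
For a reversible cycle Q_C/Q_H = T_C/T_H, so Q_C = 187 × 289.15/428.00 = 126 MW.

Q̇_C ≈ 126 MW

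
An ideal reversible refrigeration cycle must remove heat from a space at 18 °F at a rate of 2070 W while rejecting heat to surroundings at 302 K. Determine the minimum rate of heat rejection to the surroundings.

T_C = 18 °F → (18 − 32) × 5/9 = -7.78 °C = 265.37 K.
For a reversible cycle Q_H/Q_C = T_H/T_C, so Q_H = Q_C·T_H/T_C = 2070 × 302.00/265.37 = 2360 W.

Q̇_H ≈ 2360 W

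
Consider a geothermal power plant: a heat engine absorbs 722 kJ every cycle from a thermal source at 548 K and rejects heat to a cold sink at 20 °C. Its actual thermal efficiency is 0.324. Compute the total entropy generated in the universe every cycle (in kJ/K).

T_C = 20 °C → 20 + 273.15 = 293.15 K.
W = η·Q_H = 0.324 × 722 = 233.9 kJ, so Q_C = Q_H − W = 488.1 kJ.
Entropy balance on the reservoirs: −Q_H/T_H = -1.318 kJ/K, +Q_C/T_C = 1.665 kJ/K.
ΔS_univ = −Q_H/T_H + Q_C/T_C = 0.347 kJ/K (> 0, since η = 0.324 < η_Carnot = 0.465).

ΔS_univ ≈ 0.347 kJ/K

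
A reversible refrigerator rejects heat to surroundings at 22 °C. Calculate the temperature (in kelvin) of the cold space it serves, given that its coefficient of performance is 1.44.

T_H = 22 °C → 22 + 273.15 = 295.15 K.
COP_R = T_C/(T_H − T_C) ⇒ T_C = T_H·COP_R/(1 + COP_R) = 295.15 × 1.44/(1 + 1.44) = 174.2 K.

T_C ≈ 174.2 K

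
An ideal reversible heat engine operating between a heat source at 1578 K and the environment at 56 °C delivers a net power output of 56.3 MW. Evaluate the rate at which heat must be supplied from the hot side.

T_C = 56 °C → 56 + 273.15 = 329.15 K.
Since the cycle is reversible, η = 1 − T_C/T_H = 1 − 329.15/1578.00 = 0.7914.
Q_H = W/η = 56.3/0.7914 = 71.1 MW.

Q̇_H ≈ 71.1 MW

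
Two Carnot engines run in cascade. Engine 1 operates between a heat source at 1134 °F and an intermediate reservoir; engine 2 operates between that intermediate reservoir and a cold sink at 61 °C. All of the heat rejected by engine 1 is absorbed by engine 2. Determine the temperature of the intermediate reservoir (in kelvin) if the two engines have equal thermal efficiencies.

T_H = 1134 °F → (1134 − 32) × 5/9 = 612.22 °C = 885.37 K.
T_C = 61 °C → 61 + 273.15 = 334.15 K.
Equal efficiencies require 1 − T_m/T_H = 1 − T_C/T_m, i.e. T_m/T_H = T_C/T_m, so T_m = √(T_H·T_C) = √(885.37 × 334.15) = 544 K.

T_m ≈ 544 K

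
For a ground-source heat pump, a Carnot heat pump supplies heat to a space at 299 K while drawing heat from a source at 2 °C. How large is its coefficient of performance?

T_C = 2 °C → 2 + 273.15 = 275.15 K.
For a reversible heat pump, COP_HP = T_H/(T_H − T_C) = 299.00/(299.00 − 275.15) = 12.54.

COP_HP ≈ 12.54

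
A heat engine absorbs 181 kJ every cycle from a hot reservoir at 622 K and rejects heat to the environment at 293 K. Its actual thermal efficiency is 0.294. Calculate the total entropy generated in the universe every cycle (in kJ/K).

W = η·Q_H = 0.294 × 181 = 53.21 kJ, so Q_C = Q_H − W = 127.8 kJ.
Reservoir entropy changes: ΔS_H = −Q_H/T_H = −181/622.00 = -0.2910 kJ/K and ΔS_C = +Q_C/T_C = 127.8/293.00 = 0.4361 kJ/K.
ΔS_univ = −Q_H/T_H + Q_C/T_C = 0.145 kJ/K (> 0, since η = 0.294 < η_Carnot = 0.529).

ΔS_univ ≈ 0.145 kJ/K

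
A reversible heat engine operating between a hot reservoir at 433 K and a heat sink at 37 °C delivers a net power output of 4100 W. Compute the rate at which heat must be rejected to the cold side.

Q̇_C ≈ 10400 W

T_C = 37 °C → 37 + 273.15 = 310.15 K.
η_rev = 1 − T_C/T_H = 1 − 310.15/433.00 = 0.2837.
Since Q_C/Q_H = T_C/T_H and Q_H = W/η, Q_C = W·T_C/(T_H − T_C) = 4100 × 310.15/122.85 = 10400 W.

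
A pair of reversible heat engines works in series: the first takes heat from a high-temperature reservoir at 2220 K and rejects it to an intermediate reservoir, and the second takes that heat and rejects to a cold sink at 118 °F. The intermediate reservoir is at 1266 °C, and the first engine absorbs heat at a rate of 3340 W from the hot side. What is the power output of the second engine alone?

Ẇ₂ ≈ 1833 W

T_C = 118 °F → (118 − 32) × 5/9 = 47.78 °C = 320.93 K.
T_m = 1266 °C → 1266 + 273.15 = 1539.15 K.
Heat entering the second stage: Q_m = Q_H·(T_m/T_H) = 3340 × 1539.15/2220.00 = 2316 W.
Second-stage efficiency η₂ = 1 − T_C/T_m = 1 − 320.93/1539.15 = 0.7915, so W₂ = η₂·Q_m = 1833 W.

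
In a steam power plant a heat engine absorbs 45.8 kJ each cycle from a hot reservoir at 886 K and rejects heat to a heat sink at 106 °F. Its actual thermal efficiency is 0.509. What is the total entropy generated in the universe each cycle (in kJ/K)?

T_C = 106 °F → (106 − 32) × 5/9 = 41.11 °C = 314.26 K.
W = η·Q_H = 0.509 × 45.8 = 23.31 kJ, so Q_C = Q_H − W = 22.49 kJ.
Entropy balance on the reservoirs: −Q_H/T_H = -0.05169 kJ/K, +Q_C/T_C = 0.07156 kJ/K.
ΔS_univ = −Q_H/T_H + Q_C/T_C = 0.01986 kJ/K (> 0, since η = 0.509 < η_Carnot = 0.645).

ΔS_univ ≈ 0.01986 kJ/K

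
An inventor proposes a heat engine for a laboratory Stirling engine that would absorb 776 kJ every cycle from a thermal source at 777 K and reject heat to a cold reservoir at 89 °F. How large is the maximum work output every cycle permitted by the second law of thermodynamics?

T_C = 89 °F → (89 − 32) × 5/9 = 31.67 °C = 304.82 K.
By the Carnot theorem, η_max = 1 − T_C/T_H = 1 − 304.82/777.00 = 0.6077.
W_max = η_max · Q_H = 0.6077 × 776 = 472 kJ.

W_max ≈ 472 kJ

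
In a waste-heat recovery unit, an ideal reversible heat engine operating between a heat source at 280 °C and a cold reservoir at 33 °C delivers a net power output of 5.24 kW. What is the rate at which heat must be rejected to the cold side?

T_H = 280 °C → 280 + 273.15 = 553.15 K.
T_C = 33 °C → 33 + 273.15 = 306.15 K.
The Carnot efficiency is η = 1 − T_C/T_H = 1 − 306.15/553.15 = 0.4465.
Since Q_C/Q_H = T_C/T_H and Q_H = W/η, Q_C = W·T_C/(T_H − T_C) = 5.24 × 306.15/247.00 = 6.49 kW.

Q̇_C ≈ 6.49 kW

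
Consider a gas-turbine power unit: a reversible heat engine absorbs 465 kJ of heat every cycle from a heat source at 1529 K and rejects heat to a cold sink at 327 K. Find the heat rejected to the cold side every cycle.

Since the cycle is reversible, η = 1 − T_C/T_H = 1 − 327.00/1529.00 = 0.7861.
For a reversible cycle Q_C/Q_H = T_C/T_H, so Q_C = 465 × 327.00/1529.00 = 99.4 kJ.

Q_C ≈ 99.4 kJ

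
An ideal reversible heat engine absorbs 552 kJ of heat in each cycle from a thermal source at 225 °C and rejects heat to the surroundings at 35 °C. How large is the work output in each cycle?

T_H = 225 °C → 225 + 273.15 = 498.15 K.
T_C = 35 °C → 35 + 273.15 = 308.15 K.
For a reversible engine, η = 1 − T_C/T_H = 1 − 308.15/498.15 = 0.3814.
W = η·Q_H = 0.3814 × 552 = 211 kJ.

W ≈ 211 kJ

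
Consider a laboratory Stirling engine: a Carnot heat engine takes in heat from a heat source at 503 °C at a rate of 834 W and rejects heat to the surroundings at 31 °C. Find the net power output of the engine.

T_H = 503 °C → 503 + 273.15 = 776.15 K.
T_C = 31 °C → 31 + 273.15 = 304.15 K.
η_rev = 1 − T_C/T_H = 1 − 304.15/776.15 = 0.6081.
W = η·Q_H = 0.6081 × 834 = 507 W.

Ẇ ≈ 507 W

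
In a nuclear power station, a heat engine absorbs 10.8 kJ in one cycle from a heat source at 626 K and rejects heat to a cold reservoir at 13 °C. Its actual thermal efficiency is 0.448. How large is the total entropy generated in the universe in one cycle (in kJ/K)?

ΔS_univ ≈ 0.00358 kJ/K

T_C = 13 °C → 13 + 273.15 = 286.15 K.
W = η·Q_H = 0.448 × 10.8 = 4.838 kJ, so Q_C = Q_H − W = 5.962 kJ.
The hot reservoir loses entropy Q_H/T_H = 10.8/626.00 = 0.01725 kJ/K; the cold reservoir gains Q_C/T_C = 5.962/286.15 = 0.02083 kJ/K.
ΔS_univ = −Q_H/T_H + Q_C/T_C = 0.00358 kJ/K (> 0, since η = 0.448 < η_Carnot = 0.543).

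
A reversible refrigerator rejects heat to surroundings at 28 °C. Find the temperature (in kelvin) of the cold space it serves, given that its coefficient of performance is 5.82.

T_C ≈ 257 K

T_H = 28 °C → 28 + 273.15 = 301.15 K.
COP_R = T_C/(T_H − T_C) ⇒ T_C = T_H·COP_R/(1 + COP_R) = 301.15 × 5.82/(1 + 5.82) = 257 K.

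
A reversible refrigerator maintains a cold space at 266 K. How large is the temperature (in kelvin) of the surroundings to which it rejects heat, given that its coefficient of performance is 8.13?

COP_R = T_C/(T_H − T_C) ⇒ T_H = T_C·(1 + 1/COP_R) = 266.00 × (1 + 1/8.13) = 299 K.

T_H ≈ 299 K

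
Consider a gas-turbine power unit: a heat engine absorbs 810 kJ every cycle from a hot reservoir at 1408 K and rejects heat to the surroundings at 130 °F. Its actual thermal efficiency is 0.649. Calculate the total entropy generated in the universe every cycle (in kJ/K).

T_C = 130 °F → (130 − 32) × 5/9 = 54.44 °C = 327.59 K.
W = η·Q_H = 0.649 × 810 = 525.7 kJ, so Q_C = Q_H − W = 284.3 kJ.
Reservoir entropy changes: ΔS_H = −Q_H/T_H = −810/1408.00 = -0.5753 kJ/K and ΔS_C = +Q_C/T_C = 284.3/327.59 = 0.8679 kJ/K.
ΔS_univ = −Q_H/T_H + Q_C/T_C = 0.2926 kJ/K (> 0, since η = 0.649 < η_Carnot = 0.767).

ΔS_univ ≈ 0.2926 kJ/K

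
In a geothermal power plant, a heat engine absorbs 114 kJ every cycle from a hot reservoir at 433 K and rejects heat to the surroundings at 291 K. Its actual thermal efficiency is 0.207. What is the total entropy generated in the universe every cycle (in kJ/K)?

W = η·Q_H = 0.207 × 114 = 23.60 kJ, so Q_C = Q_H − W = 90.40 kJ.
Entropy balance on the reservoirs: −Q_H/T_H = -0.2633 kJ/K, +Q_C/T_C = 0.3107 kJ/K.
ΔS_univ = −Q_H/T_H + Q_C/T_C = 0.0474 kJ/K (> 0, since η = 0.207 < η_Carnot = 0.328).

ΔS_univ ≈ 0.0474 kJ/K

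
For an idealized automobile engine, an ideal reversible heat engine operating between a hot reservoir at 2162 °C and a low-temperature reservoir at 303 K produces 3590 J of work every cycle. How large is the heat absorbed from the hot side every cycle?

T_H = 2162 °C → 2162 + 273.15 = 2435.15 K.
For a reversible engine, η = 1 − T_C/T_H = 1 − 303.00/2435.15 = 0.8756.
Q_H = W/η = 3590/0.8756 = 4100 J.

Q_H ≈ 4100 J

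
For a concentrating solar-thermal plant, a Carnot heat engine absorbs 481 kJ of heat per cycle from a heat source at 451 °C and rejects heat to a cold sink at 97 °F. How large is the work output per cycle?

W ≈ 276 kJ

T_H = 451 °C → 451 + 273.15 = 724.15 K.
T_C = 97 °F → (97 − 32) × 5/9 = 36.11 °C = 309.26 K.
Carnot efficiency: η = 1 − T_C/T_H = 1 − 309.26/724.15 = 0.5729.
W = η·Q_H = 0.5729 × 481 = 276 kJ.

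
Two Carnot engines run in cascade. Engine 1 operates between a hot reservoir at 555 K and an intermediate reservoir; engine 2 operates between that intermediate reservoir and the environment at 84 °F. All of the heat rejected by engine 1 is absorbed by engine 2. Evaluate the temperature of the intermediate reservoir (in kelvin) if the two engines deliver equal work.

T_C = 84 °F → (84 − 32) × 5/9 = 28.89 °C = 302.04 K.
For reversible stages Q_m = Q_H·(T_m/T_H). Setting W₁ = Q_H(1 − T_m/T_H) equal to W₂ = Q_m(1 − T_C/T_m) = Q_H·(T_m − T_C)/T_H gives T_H − T_m = T_m − T_C, so T_m = (T_H + T_C)/2 = (555.00 + 302.04)/2 = 429 K.

T_m ≈ 429 K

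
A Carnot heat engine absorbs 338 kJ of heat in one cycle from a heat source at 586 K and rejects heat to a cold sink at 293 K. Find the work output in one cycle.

η_rev = 1 − T_C/T_H = 1 − 293.00/586.00 = 0.5000.
W = η·Q_H = 0.5000 × 338 = 169.0 kJ.

W ≈ 169.0 kJ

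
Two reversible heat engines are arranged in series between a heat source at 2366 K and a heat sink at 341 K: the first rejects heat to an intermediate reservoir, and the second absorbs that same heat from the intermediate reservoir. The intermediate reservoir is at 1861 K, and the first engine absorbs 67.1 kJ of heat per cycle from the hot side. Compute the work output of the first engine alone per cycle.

W₁ ≈ 14.3 kJ

First-stage efficiency η₁ = 1 − T_m/T_H = 1 − 1861.00/2366.00 = 0.2134.
W₁ = η₁·Q_H = 0.2134 × 67.1 = 14.3 kJ.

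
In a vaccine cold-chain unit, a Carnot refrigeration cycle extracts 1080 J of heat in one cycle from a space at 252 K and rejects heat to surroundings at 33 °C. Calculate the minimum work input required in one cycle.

W_in ≈ 232.1 J

T_H = 33 °C → 33 + 273.15 = 306.15 K.
For a reversible refrigerator, COP_R = T_C/(T_H − T_C) = 252.00/54.15 = 4.6537.
W = Q_C/COP_R = 1080/4.6537 = 232.1 J.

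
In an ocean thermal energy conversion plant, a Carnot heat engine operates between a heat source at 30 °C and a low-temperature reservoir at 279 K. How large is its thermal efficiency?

η ≈ 0.07966

T_H = 30 °C → 30 + 273.15 = 303.15 K.
Since the cycle is reversible, η = 1 − T_C/T_H = 1 − 279.00/303.15 = 0.07966.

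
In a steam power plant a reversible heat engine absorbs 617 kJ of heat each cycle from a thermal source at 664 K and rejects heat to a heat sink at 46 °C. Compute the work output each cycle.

T_C = 46 °C → 46 + 273.15 = 319.15 K.
The Carnot efficiency is η = 1 − T_C/T_H = 1 − 319.15/664.00 = 0.5194.
W = η·Q_H = 0.5194 × 617 = 320.4 kJ.

W ≈ 320.4 kJ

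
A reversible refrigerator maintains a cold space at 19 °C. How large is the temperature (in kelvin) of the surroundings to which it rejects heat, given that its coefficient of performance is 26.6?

T_H ≈ 303.1 K

T_C = 19 °C → 19 + 273.15 = 292.15 K.
COP_R = T_C/(T_H − T_C) ⇒ T_H = T_C·(1 + 1/COP_R) = 292.15 × (1 + 1/26.6) = 303.1 K.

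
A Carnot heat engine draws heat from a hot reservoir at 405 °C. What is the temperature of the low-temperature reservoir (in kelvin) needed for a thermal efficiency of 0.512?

T_C ≈ 331 K

T_H = 405 °C → 405 + 273.15 = 678.15 K.
From η = 1 − T_C/T_H, T_C = T_H·(1 − η) = 678.15 × (1 − 0.512) = 331 K.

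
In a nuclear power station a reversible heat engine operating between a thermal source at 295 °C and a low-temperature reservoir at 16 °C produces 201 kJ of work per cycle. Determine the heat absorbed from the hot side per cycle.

Q_H ≈ 409 kJ

T_H = 295 °C → 295 + 273.15 = 568.15 K.
T_C = 16 °C → 16 + 273.15 = 289.15 K.
The Carnot efficiency is η = 1 − T_C/T_H = 1 − 289.15/568.15 = 0.4911.
Q_H = W/η = 201/0.4911 = 409 kJ.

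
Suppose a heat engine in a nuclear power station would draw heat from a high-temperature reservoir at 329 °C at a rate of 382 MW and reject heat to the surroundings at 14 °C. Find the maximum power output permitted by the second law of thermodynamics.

Ẇ_max ≈ 200 MW

T_H = 329 °C → 329 + 273.15 = 602.15 K.
T_C = 14 °C → 14 + 273.15 = 287.15 K.
The second-law ceiling is the Carnot efficiency, η_max = 1 − T_C/T_H = 1 − 287.15/602.15 = 0.5231.
W_max = η_max · Q_H = 0.5231 × 382 = 200 MW.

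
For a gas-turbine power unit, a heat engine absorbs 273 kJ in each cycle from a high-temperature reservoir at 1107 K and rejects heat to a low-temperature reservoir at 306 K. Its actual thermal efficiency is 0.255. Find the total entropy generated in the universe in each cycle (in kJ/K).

ΔS_univ ≈ 0.4180 kJ/K

W = η·Q_H = 0.255 × 273 = 69.61 kJ, so Q_C = Q_H − W = 203.4 kJ.
Reservoir entropy changes: ΔS_H = −Q_H/T_H = −273/1107.00 = -0.2466 kJ/K and ΔS_C = +Q_C/T_C = 203.4/306.00 = 0.6647 kJ/K.
ΔS_univ = −Q_H/T_H + Q_C/T_C = 0.4180 kJ/K (> 0, since η = 0.255 < η_Carnot = 0.724).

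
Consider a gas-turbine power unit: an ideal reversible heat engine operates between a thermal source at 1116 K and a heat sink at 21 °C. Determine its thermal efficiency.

η ≈ 0.7364

T_C = 21 °C → 21 + 273.15 = 294.15 K.
The Carnot efficiency is η = 1 − T_C/T_H = 1 − 294.15/1116.00 = 0.7364.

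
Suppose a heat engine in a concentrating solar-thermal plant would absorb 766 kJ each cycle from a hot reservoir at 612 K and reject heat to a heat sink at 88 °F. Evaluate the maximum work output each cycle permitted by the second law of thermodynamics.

W_max ≈ 385.2 kJ

T_C = 88 °F → (88 − 32) × 5/9 = 31.11 °C = 304.26 K.
The second-law ceiling is the Carnot efficiency, η_max = 1 − T_C/T_H = 1 − 304.26/612.00 = 0.5028.
W_max = η_max · Q_H = 0.5028 × 766 = 385.2 kJ.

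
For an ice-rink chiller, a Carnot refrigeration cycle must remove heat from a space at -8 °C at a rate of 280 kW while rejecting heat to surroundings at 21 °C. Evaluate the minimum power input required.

T_H = 21 °C → 21 + 273.15 = 294.15 K.
T_C = -8 °C → -8 + 273.15 = 265.15 K.
COP_R = T_C/(T_H − T_C) = 265.15/29.00 = 9.1431.
W = Q_C/COP_R = 280/9.1431 = 30.62 kW.

Ẇ_in ≈ 30.62 kW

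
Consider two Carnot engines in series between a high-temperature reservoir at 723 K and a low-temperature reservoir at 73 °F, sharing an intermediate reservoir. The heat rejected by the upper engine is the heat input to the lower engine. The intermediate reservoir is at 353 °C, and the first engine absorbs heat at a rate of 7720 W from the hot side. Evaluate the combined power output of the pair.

T_C = 73 °F → (73 − 32) × 5/9 = 22.78 °C = 295.93 K.
Two reversible stages in series are equivalent to a single Carnot engine between T_H and T_C, so η_total = 1 − T_C/T_H = 1 − 295.93/723.00 = 0.5907.
W_total = η_total · Q_H = 0.5907 × 7720 = 4560 W.

Ẇ_total ≈ 4560 W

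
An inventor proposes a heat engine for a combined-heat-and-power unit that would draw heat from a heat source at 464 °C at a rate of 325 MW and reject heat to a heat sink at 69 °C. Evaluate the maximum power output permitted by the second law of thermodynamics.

T_H = 464 °C → 464 + 273.15 = 737.15 K.
T_C = 69 °C → 69 + 273.15 = 342.15 K.
The second-law ceiling is the Carnot efficiency, η_max = 1 − T_C/T_H = 1 − 342.15/737.15 = 0.5358.
W_max = η_max · Q_H = 0.5358 × 325 = 174.2 MW.

Ẇ_max ≈ 174.2 MW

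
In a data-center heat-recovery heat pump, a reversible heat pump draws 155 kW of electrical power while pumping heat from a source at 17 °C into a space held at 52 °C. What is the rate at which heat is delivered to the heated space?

Q̇_H ≈ 1440 kW

T_H = 52 °C → 52 + 273.15 = 325.15 K.
T_C = 17 °C → 17 + 273.15 = 290.15 K.
COP_HP = T_H/(T_H − T_C) = 325.15/35.00 = 9.2900.
Q_H = COP_HP · W = 9.2900 × 155 = 1440 kW.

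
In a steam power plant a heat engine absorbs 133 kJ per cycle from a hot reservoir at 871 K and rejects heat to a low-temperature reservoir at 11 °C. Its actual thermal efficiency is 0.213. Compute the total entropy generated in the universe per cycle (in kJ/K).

T_C = 11 °C → 11 + 273.15 = 284.15 K.
W = η·Q_H = 0.213 × 133 = 28.33 kJ, so Q_C = Q_H − W = 104.7 kJ.
Reservoir entropy changes: ΔS_H = −Q_H/T_H = −133/871.00 = -0.1527 kJ/K and ΔS_C = +Q_C/T_C = 104.7/284.15 = 0.3684 kJ/K.
ΔS_univ = −Q_H/T_H + Q_C/T_C = 0.2157 kJ/K (> 0, since η = 0.213 < η_Carnot = 0.674).

ΔS_univ ≈ 0.2157 kJ/K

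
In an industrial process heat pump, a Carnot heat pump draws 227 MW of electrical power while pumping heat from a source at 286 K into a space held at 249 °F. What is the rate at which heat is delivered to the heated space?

T_H = 249 °F → (249 − 32) × 5/9 = 120.56 °C = 393.71 K.
The Carnot heat-pump COP is COP_HP = T_H/(T_H − T_C) = 393.71/107.71 = 3.6554.
Q_H = COP_HP · W = 3.6554 × 227 = 829.8 MW.

Q̇_H ≈ 829.8 MW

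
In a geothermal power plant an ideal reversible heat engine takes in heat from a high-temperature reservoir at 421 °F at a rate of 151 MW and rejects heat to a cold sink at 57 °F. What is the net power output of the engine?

T_H = 421 °F → (421 − 32) × 5/9 = 216.11 °C = 489.26 K.
T_C = 57 °F → (57 − 32) × 5/9 = 13.89 °C = 287.04 K.
For a reversible engine, η = 1 − T_C/T_H = 1 − 287.04/489.26 = 0.4133.
W = η·Q_H = 0.4133 × 151 = 62.41 MW.

Ẇ ≈ 62.41 MW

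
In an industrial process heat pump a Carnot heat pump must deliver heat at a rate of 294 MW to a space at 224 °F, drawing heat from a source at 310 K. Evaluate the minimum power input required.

Ẇ_in ≈ 54.0 MW

T_H = 224 °F → (224 − 32) × 5/9 = 106.67 °C = 379.82 K.
COP_HP = T_H/(T_H − T_C) = 379.82/69.82 = 5.4402.
W = Q_H/COP_HP = 294/5.4402 = 54.0 MW.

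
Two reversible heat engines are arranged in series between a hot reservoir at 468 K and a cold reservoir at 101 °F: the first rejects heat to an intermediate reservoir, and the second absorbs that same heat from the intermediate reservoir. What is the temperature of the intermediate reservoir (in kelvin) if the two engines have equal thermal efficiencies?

T_C = 101 °F → (101 − 32) × 5/9 = 38.33 °C = 311.48 K.
Equal efficiencies require 1 − T_m/T_H = 1 − T_C/T_m, i.e. T_m/T_H = T_C/T_m, so T_m = √(T_H·T_C) = √(468.00 × 311.48) = 382 K.

T_m ≈ 382 K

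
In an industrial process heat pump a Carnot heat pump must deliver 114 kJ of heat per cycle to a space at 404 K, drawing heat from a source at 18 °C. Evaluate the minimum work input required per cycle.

W_in ≈ 31.84 kJ

T_C = 18 °C → 18 + 273.15 = 291.15 K.
Reversible heating COP: COP_HP = T_H/(T_H − T_C) = 404.00/112.85 = 3.5800.
W = Q_H/COP_HP = 114/3.5800 = 31.84 kJ.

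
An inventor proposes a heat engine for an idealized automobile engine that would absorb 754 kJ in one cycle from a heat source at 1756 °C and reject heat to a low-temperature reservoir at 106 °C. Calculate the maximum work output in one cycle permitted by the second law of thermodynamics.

W_max ≈ 613.1 kJ

T_H = 1756 °C → 1756 + 273.15 = 2029.15 K.
T_C = 106 °C → 106 + 273.15 = 379.15 K.
The upper bound on efficiency is η_max = 1 − T_C/T_H = 1 − 379.15/2029.15 = 0.8131.
W_max = η_max · Q_H = 0.8131 × 754 = 613.1 kJ.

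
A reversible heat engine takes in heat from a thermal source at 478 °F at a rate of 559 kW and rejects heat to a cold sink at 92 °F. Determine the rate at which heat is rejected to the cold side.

T_H = 478 °F → (478 − 32) × 5/9 = 247.78 °C = 520.93 K.
T_C = 92 °F → (92 − 32) × 5/9 = 33.33 °C = 306.48 K.
Carnot efficiency: η = 1 − T_C/T_H = 1 − 306.48/520.93 = 0.4117.
For a reversible cycle Q_C/Q_H = T_C/T_H, so Q_C = 559 × 306.48/520.93 = 329 kW.

Q̇_C ≈ 329 kW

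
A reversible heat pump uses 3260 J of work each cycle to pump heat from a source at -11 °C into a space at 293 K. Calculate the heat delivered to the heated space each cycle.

Q_H ≈ 31000 J

T_C = -11 °C → -11 + 273.15 = 262.15 K.
Reversible heating COP: COP_HP = T_H/(T_H − T_C) = 293.00/30.85 = 9.4976.
Q_H = COP_HP · W = 9.4976 × 3260 = 31000 J.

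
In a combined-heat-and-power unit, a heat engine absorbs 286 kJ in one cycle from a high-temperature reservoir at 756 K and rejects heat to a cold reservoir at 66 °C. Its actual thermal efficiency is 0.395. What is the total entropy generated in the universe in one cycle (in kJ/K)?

T_C = 66 °C → 66 + 273.15 = 339.15 K.
W = η·Q_H = 0.395 × 286 = 113.0 kJ, so Q_C = Q_H − W = 173.0 kJ.
Reservoir entropy changes: ΔS_H = −Q_H/T_H = −286/756.00 = -0.3783 kJ/K and ΔS_C = +Q_C/T_C = 173.0/339.15 = 0.5102 kJ/K.
ΔS_univ = −Q_H/T_H + Q_C/T_C = 0.132 kJ/K (> 0, since η = 0.395 < η_Carnot = 0.551).

ΔS_univ ≈ 0.132 kJ/K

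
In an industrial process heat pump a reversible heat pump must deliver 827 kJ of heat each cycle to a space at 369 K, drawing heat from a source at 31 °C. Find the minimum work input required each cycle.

T_C = 31 °C → 31 + 273.15 = 304.15 K.
COP_HP = T_H/(T_H − T_C) = 369.00/64.85 = 5.6901.
W = Q_H/COP_HP = 827/5.6901 = 145 kJ.

W_in ≈ 145 kJ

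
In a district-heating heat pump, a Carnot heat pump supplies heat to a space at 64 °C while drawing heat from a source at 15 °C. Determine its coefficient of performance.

T_H = 64 °C → 64 + 273.15 = 337.15 K.
T_C = 15 °C → 15 + 273.15 = 288.15 K.
COP_HP = T_H/(T_H − T_C) = 337.15/(337.15 − 288.15) = 6.88.

COP_HP ≈ 6.88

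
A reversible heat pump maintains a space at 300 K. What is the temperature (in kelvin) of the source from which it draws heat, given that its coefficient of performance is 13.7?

COP_HP = T_H/(T_H − T_C) ⇒ T_C = T_H·(COP_HP − 1)/COP_HP = 300.00 × (13.7 − 1)/13.7 = 278.1 K.

T_C ≈ 278.1 K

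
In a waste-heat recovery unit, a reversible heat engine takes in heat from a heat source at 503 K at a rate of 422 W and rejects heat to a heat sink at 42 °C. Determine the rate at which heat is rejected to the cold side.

T_C = 42 °C → 42 + 273.15 = 315.15 K.
The Carnot efficiency is η = 1 − T_C/T_H = 1 − 315.15/503.00 = 0.3735.
For a reversible cycle Q_C/Q_H = T_C/T_H, so Q_C = 422 × 315.15/503.00 = 264.4 W.

Q̇_C ≈ 264.4 W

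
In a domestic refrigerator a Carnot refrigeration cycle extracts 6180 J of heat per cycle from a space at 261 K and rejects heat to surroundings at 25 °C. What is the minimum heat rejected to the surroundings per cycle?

Q_H ≈ 7060 J

T_H = 25 °C → 25 + 273.15 = 298.15 K.
For a reversible cycle Q_H/Q_C = T_H/T_C, so Q_H = Q_C·T_H/T_C = 6180 × 298.15/261.00 = 7060 J.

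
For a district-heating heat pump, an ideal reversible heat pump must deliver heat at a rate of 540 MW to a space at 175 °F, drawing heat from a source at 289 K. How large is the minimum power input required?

T_H = 175 °F → (175 − 32) × 5/9 = 79.44 °C = 352.59 K.
Reversible heating COP: COP_HP = T_H/(T_H − T_C) = 352.59/63.59 = 5.5444.
W = Q_H/COP_HP = 540/5.5444 = 97.40 MW.

Ẇ_in ≈ 97.40 MW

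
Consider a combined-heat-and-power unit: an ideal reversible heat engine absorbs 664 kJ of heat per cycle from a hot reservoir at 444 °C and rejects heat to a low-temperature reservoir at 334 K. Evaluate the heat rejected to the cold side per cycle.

Q_C ≈ 309.2 kJ

T_H = 444 °C → 444 + 273.15 = 717.15 K.
η_rev = 1 − T_C/T_H = 1 − 334.00/717.15 = 0.5343.
For a reversible cycle Q_C/Q_H = T_C/T_H, so Q_C = 664 × 334.00/717.15 = 309.2 kJ.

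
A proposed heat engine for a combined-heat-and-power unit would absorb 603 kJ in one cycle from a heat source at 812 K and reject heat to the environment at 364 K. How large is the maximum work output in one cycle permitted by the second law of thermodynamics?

By the Carnot theorem, η_max = 1 − T_C/T_H = 1 − 364.00/812.00 = 0.5517.
W_max = η_max · Q_H = 0.5517 × 603 = 333 kJ.

W_max ≈ 333 kJ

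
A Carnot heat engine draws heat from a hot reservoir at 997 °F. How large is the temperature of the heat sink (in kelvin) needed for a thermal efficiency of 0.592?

T_H = 997 °F → (997 − 32) × 5/9 = 536.11 °C = 809.26 K.
From η = 1 − T_C/T_H, T_C = T_H·(1 − η) = 809.26 × (1 − 0.592) = 330.2 K.

T_C ≈ 330.2 K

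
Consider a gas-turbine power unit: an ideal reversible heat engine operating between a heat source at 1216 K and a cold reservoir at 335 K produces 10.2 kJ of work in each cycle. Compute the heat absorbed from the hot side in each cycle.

Since the cycle is reversible, η = 1 − T_C/T_H = 1 − 335.00/1216.00 = 0.7245.
Q_H = W/η = 10.2/0.7245 = 14.1 kJ.

Q_H ≈ 14.1 kJ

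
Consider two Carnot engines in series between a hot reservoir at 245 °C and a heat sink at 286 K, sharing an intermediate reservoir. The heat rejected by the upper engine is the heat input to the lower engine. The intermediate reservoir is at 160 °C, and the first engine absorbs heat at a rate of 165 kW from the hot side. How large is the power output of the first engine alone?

T_H = 245 °C → 245 + 273.15 = 518.15 K.
T_m = 160 °C → 160 + 273.15 = 433.15 K.
First-stage efficiency η₁ = 1 − T_m/T_H = 1 − 433.15/518.15 = 0.1640.
W₁ = η₁·Q_H = 0.1640 × 165 = 27.1 kW.

Ẇ₁ ≈ 27.1 kW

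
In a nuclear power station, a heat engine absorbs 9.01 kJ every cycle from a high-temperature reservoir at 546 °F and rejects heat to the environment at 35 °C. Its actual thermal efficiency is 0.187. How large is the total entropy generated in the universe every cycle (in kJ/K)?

T_H = 546 °F → (546 − 32) × 5/9 = 285.56 °C = 558.71 K.
T_C = 35 °C → 35 + 273.15 = 308.15 K.
W = η·Q_H = 0.187 × 9.01 = 1.685 kJ, so Q_C = Q_H − W = 7.325 kJ.
Reservoir entropy changes: ΔS_H = −Q_H/T_H = −9.01/558.71 = -0.01613 kJ/K and ΔS_C = +Q_C/T_C = 7.325/308.15 = 0.02377 kJ/K.
ΔS_univ = −Q_H/T_H + Q_C/T_C = 0.00764 kJ/K (> 0, since η = 0.187 < η_Carnot = 0.448).

ΔS_univ ≈ 0.00764 kJ/K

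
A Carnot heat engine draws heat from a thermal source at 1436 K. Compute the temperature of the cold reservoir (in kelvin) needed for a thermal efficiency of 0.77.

T_C ≈ 330.3 K

From η = 1 − T_C/T_H, T_C = T_H·(1 − η) = 1436.00 × (1 − 0.77) = 330.3 K.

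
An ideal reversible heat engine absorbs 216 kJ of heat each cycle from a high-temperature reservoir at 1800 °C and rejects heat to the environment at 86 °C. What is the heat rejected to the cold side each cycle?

Q_C ≈ 37.4 kJ

T_H = 1800 °C → 1800 + 273.15 = 2073.15 K.
T_C = 86 °C → 86 + 273.15 = 359.15 K.
η_rev = 1 − T_C/T_H = 1 − 359.15/2073.15 = 0.8268.
For a reversible cycle Q_C/Q_H = T_C/T_H, so Q_C = 216 × 359.15/2073.15 = 37.4 kJ.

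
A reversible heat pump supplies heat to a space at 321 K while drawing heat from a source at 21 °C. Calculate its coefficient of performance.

T_C = 21 °C → 21 + 273.15 = 294.15 K.
Reversible heating COP: COP_HP = T_H/(T_H − T_C) = 321.00/(321.00 − 294.15) = 12.0.

COP_HP ≈ 12.0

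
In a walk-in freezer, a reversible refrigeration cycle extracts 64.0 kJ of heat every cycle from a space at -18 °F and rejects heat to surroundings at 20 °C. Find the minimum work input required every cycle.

W_in ≈ 12.46 kJ

T_H = 20 °C → 20 + 273.15 = 293.15 K.
T_C = -18 °F → (-18 − 32) × 5/9 = -27.78 °C = 245.37 K.
For a reversible refrigerator, COP_R = T_C/(T_H − T_C) = 245.37/47.78 = 5.1357.
W = Q_C/COP_R = 64.0/5.1357 = 12.46 kJ.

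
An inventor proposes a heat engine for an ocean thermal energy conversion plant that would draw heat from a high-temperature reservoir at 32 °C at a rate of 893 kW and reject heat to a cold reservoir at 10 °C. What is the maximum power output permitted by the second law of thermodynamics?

T_H = 32 °C → 32 + 273.15 = 305.15 K.
T_C = 10 °C → 10 + 273.15 = 283.15 K.
By the Carnot theorem, η_max = 1 − T_C/T_H = 1 − 283.15/305.15 = 0.0721.
W_max = η_max · Q_H = 0.0721 × 893 = 64.38 kW.

Ẇ_max ≈ 64.38 kW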